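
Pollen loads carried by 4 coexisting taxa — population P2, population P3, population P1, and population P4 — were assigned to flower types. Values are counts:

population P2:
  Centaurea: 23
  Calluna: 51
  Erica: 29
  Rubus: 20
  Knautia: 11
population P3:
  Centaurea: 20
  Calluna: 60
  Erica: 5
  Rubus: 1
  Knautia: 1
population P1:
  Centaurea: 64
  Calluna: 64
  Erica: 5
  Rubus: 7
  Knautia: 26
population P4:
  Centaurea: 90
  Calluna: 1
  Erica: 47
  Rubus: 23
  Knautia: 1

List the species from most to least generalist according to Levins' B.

population P2 > population P1 > population P4 > population P3

Proportions for population P2 (n=134): 23/134=0.1716, 51/134=0.3806, 29/134=0.2164, 20/134=0.1493, 11/134=0.0821
Proportions for population P3 (n=87): 20/87=0.2299, 60/87=0.6897, 5/87=0.0575, 1/87=0.0115, 1/87=0.0115
Proportions for population P1 (n=166): 64/166=0.3855, 64/166=0.3855, 5/166=0.0301, 7/166=0.0422, 26/166=0.1566
Proportions for population P4 (n=162): 90/162=0.5556, 1/162=0.0062, 47/162=0.2901, 23/162=0.1420, 1/162=0.0062
Σp_P2ᵢ² = 0.1716² + 0.3806² + 0.2164² + 0.1493² + 0.0821² = 0.029447 + 0.144856 + 0.046829 + 0.022290 + 0.006740 = 0.250162
B_P2 = 1 / 0.250162 = 3.9974
Σp_P3ᵢ² = 0.2299² + 0.6897² + 0.0575² + 0.0115² + 0.0115² = 0.052854 + 0.475686 + 0.003306 + 0.000132 + 0.000132 = 0.532110
B_P3 = 1 / 0.532110 = 1.8793
Σp_P1ᵢ² = 0.3855² + 0.3855² + 0.0301² + 0.0422² + 0.1566² = 0.148610 + 0.148610 + 0.000906 + 0.001781 + 0.024524 = 0.324431
B_P1 = 1 / 0.324431 = 3.0823
Σp_P4ᵢ² = 0.5556² + 0.0062² + 0.2901² + 0.1420² + 0.0062² = 0.308691 + 0.000038 + 0.084158 + 0.020164 + 0.000038 = 0.413089
B_P4 = 1 / 0.413089 = 2.4208
Ranking by B (broadest → narrowest): population P2 (4.00) > population P1 (3.08) > population P4 (2.42) > population P3 (1.88)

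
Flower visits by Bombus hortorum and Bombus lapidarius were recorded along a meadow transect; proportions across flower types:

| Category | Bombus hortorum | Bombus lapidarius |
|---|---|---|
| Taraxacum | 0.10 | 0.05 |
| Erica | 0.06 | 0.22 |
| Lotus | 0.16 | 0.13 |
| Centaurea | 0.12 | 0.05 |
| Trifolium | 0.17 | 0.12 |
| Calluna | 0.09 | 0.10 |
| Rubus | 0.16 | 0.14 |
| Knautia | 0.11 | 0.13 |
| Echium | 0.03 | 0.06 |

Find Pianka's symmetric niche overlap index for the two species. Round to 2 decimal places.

Σ p₁ᵢp₂ᵢ = 0.0050 + 0.0132 + 0.0208 + 0.0060 + 0.0204 + 0.0090 + 0.0224 + 0.0143 + 0.0018 = 0.1129
Σp_1ᵢ² = 0.10² + 0.06² + 0.16² + 0.12² + 0.17² + 0.09² + 0.16² + 0.11² + 0.03² = 0.0100 + 0.0036 + 0.0256 + 0.0144 + 0.0289 + 0.0081 + 0.0256 + 0.0121 + 0.0009 = 0.1292
Σp_2ᵢ² = 0.05² + 0.22² + 0.13² + 0.05² + 0.12² + 0.10² + 0.14² + 0.13² + 0.06² = 0.0025 + 0.0484 + 0.0169 + 0.0025 + 0.0144 + 0.0100 + 0.0196 + 0.0169 + 0.0036 = 0.1348
O = 0.1129 / √(0.1292 × 0.1348) = 0.1129 / 0.13197 = 0.8555

0.86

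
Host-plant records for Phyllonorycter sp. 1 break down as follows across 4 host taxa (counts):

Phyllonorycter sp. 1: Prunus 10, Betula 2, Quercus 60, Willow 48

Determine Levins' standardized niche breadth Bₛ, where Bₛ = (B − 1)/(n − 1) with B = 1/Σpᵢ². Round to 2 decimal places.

0.47

Proportions for Phyllonorycter sp. 1 (n=120): 10/120=0.0833, 2/120=0.0167, 60/120=0.5000, 48/120=0.4000
Σpᵢ² = 0.0833² + 0.0167² + 0.5000² + 0.4000² = 0.006939 + 0.000279 + 0.250000 + 0.160000 = 0.417218
B = 1 / 0.417218 = 2.3968
Bₛ = (B − 1)/(n − 1) = (2.3968 − 1)/(4 − 1) = 1.3968/3 = 0.4656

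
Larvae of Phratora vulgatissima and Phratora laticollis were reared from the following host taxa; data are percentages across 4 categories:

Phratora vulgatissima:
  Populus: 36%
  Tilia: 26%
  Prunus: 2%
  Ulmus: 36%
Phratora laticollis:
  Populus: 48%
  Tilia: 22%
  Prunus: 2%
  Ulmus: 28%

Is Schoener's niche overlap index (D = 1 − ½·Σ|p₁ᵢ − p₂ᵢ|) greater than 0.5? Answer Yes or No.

Yes

Convert percentages to proportions (divide by 100).
Σ|p₁ᵢ − p₂ᵢ| = 0.12 + 0.04 + 0.00 + 0.08 = 0.24
D = 1 − ½ × 0.24 = 1 − 0.120 = 0.8800
D = 0.8800 > 0.5 → Yes.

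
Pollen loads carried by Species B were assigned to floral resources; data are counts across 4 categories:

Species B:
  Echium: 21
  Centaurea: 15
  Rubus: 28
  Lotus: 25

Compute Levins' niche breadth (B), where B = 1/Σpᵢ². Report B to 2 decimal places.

3.82

Proportions for Species B (n=89): 21/89=0.2360, 15/89=0.1685, 28/89=0.3146, 25/89=0.2809
Σpᵢ² = 0.2360² + 0.1685² + 0.3146² + 0.2809² = 0.055696 + 0.028392 + 0.098973 + 0.078905 = 0.261966
B = 1 / 0.261966 = 3.8173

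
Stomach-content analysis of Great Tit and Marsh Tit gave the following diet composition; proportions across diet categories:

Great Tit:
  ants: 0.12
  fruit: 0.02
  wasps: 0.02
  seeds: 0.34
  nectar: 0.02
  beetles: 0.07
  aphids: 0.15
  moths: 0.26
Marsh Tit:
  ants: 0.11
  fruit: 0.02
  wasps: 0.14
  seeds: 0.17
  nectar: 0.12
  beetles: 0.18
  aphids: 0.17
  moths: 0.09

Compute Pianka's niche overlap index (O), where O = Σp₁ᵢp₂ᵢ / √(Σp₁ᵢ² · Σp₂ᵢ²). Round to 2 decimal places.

0.76

Σ p₁ᵢp₂ᵢ = 0.0132 + 0.0004 + 0.0028 + 0.0578 + 0.0024 + 0.0126 + 0.0255 + 0.0234 = 0.1381
Σp_1ᵢ² = 0.12² + 0.02² + 0.02² + 0.34² + 0.02² + 0.07² + 0.15² + 0.26² = 0.0144 + 0.0004 + 0.0004 + 0.1156 + 0.0004 + 0.0049 + 0.0225 + 0.0676 = 0.2262
Σp_2ᵢ² = 0.11² + 0.02² + 0.14² + 0.17² + 0.12² + 0.18² + 0.17² + 0.09² = 0.0121 + 0.0004 + 0.0196 + 0.0289 + 0.0144 + 0.0324 + 0.0289 + 0.0081 = 0.1448
O = 0.1381 / √(0.2262 × 0.1448) = 0.1381 / 0.18098 = 0.7631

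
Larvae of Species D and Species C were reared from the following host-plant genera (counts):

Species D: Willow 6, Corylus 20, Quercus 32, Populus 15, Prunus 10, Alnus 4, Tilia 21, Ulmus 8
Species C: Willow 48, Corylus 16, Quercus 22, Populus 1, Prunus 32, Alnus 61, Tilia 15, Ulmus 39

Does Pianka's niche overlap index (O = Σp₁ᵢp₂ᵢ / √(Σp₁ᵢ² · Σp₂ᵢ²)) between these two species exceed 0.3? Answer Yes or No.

Yes

Proportions for Species D (n=116): 6/116=0.0517, 20/116=0.1724, 32/116=0.2759, 15/116=0.1293, 10/116=0.0862, 4/116=0.0345, 21/116=0.1810, 8/116=0.0690
Proportions for Species C (n=234): 48/234=0.2051, 16/234=0.0684, 22/234=0.0940, 1/234=0.0043, 32/234=0.1368, 61/234=0.2607, 15/234=0.0641, 39/234=0.1667
Σ p₁ᵢp₂ᵢ = 0.010604 + 0.011792 + 0.025935 + 0.000556 + 0.011792 + 0.008994 + 0.011602 + 0.011502 = 0.092777
Σp_1ᵢ² = 0.0517² + 0.1724² + 0.2759² + 0.1293² + 0.0862² + 0.0345² + 0.1810² + 0.0690² = 0.002673 + 0.029722 + 0.076121 + 0.016718 + 0.007430 + 0.001190 + 0.032761 + 0.004761 = 0.171376
Σp_2ᵢ² = 0.2051² + 0.0684² + 0.0940² + 0.0043² + 0.1368² + 0.2607² + 0.0641² + 0.1667² = 0.042066 + 0.004679 + 0.008836 + 0.000018 + 0.018714 + 0.067964 + 0.004109 + 0.027789 = 0.174175
O = 0.092777 / √(0.171376 × 0.174175) = 0.092777 / 0.1727698 = 0.5370
O = 0.5370 > 0.3 → Yes.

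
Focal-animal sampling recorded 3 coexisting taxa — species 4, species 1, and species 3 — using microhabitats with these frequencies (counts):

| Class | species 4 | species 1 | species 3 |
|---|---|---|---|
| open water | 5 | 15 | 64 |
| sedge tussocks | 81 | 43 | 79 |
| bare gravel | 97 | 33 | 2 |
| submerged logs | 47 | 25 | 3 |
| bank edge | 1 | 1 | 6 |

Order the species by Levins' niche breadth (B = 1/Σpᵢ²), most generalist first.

Proportions for species 4 (n=231): 5/231=0.0216, 81/231=0.3506, 97/231=0.4199, 47/231=0.2035, 1/231=0.0043
Proportions for species 1 (n=117): 15/117=0.1282, 43/117=0.3675, 33/117=0.2821, 25/117=0.2137, 1/117=0.0085
Proportions for species 3 (n=154): 64/154=0.4156, 79/154=0.5130, 2/154=0.0130, 3/154=0.0195, 6/154=0.0390
Σp_4ᵢ² = 0.0216² + 0.3506² + 0.4199² + 0.2035² + 0.0043² = 0.000467 + 0.122920 + 0.176316 + 0.041412 + 0.000018 = 0.341133
B_4 = 1 / 0.341133 = 2.9314
Σp_1ᵢ² = 0.1282² + 0.3675² + 0.2821² + 0.2137² + 0.0085² = 0.016435 + 0.135056 + 0.079580 + 0.045668 + 0.000072 = 0.276811
B_1 = 1 / 0.276811 = 3.6126
Σp_3ᵢ² = 0.4156² + 0.5130² + 0.0130² + 0.0195² + 0.0390² = 0.172723 + 0.263169 + 0.000169 + 0.000380 + 0.001521 = 0.437962
B_3 = 1 / 0.437962 = 2.2833
Ranking by B (broadest → narrowest): species 1 (3.61) > species 4 (2.93) > species 3 (2.28)

species 1 > species 4 > species 3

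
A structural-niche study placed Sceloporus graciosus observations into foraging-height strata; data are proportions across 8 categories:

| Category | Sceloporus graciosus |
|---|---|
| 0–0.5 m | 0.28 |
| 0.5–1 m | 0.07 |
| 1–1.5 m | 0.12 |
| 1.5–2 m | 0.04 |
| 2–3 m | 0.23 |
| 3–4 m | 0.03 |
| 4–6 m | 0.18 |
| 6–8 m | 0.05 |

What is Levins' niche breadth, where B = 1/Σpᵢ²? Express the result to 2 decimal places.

5.32

Σpᵢ² = 0.28² + 0.07² + 0.12² + 0.04² + 0.23² + 0.03² + 0.18² + 0.05² = 0.0784 + 0.0049 + 0.0144 + 0.0016 + 0.0529 + 0.0009 + 0.0324 + 0.0025 = 0.1880
B = 1 / 0.1880 = 5.3191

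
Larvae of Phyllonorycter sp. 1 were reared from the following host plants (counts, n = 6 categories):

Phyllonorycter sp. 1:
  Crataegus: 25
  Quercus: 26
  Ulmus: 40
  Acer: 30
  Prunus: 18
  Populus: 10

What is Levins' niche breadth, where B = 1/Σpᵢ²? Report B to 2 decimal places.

Proportions for Phyllonorycter sp. 1 (n=149): 25/149=0.1678, 26/149=0.1745, 40/149=0.2685, 30/149=0.2013, 18/149=0.1208, 10/149=0.0671
Σpᵢ² = 0.1678² + 0.1745² + 0.2685² + 0.2013² + 0.1208² + 0.0671² = 0.028157 + 0.030450 + 0.072092 + 0.040522 + 0.014593 + 0.004502 = 0.190316
B = 1 / 0.190316 = 5.2544

5.25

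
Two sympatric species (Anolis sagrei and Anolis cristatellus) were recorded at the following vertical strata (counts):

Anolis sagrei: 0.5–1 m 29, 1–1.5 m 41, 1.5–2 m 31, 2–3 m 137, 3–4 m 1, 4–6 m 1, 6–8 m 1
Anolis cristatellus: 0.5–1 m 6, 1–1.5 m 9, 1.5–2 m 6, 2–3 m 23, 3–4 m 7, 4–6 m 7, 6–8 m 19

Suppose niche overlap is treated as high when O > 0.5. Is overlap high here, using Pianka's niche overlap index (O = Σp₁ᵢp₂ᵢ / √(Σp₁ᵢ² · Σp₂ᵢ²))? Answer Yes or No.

Yes

Proportions for Anolis sagrei (n=241): 29/241=0.1203, 41/241=0.1701, 31/241=0.1286, 137/241=0.5685, 1/241=0.0041, 1/241=0.0041, 1/241=0.0041
Proportions for Anolis cristatellus (n=77): 6/77=0.0779, 9/77=0.1169, 6/77=0.0779, 23/77=0.2987, 7/77=0.0909, 7/77=0.0909, 19/77=0.2468
Σ p₁ᵢp₂ᵢ = 0.009371 + 0.019885 + 0.010018 + 0.169811 + 0.000373 + 0.000373 + 0.001012 = 0.210843
Σp_1ᵢ² = 0.1203² + 0.1701² + 0.1286² + 0.5685² + 0.0041² + 0.0041² + 0.0041² = 0.014472 + 0.028934 + 0.016538 + 0.323192 + 0.000017 + 0.000017 + 0.000017 = 0.383187
Σp_2ᵢ² = 0.0779² + 0.1169² + 0.0779² + 0.2987² + 0.0909² + 0.0909² + 0.2468² = 0.006068 + 0.013666 + 0.006068 + 0.089222 + 0.008263 + 0.008263 + 0.060910 = 0.192460
O = 0.210843 / √(0.383187 × 0.192460) = 0.210843 / 0.2715661 = 0.7764
O = 0.7764 > 0.5 → Yes.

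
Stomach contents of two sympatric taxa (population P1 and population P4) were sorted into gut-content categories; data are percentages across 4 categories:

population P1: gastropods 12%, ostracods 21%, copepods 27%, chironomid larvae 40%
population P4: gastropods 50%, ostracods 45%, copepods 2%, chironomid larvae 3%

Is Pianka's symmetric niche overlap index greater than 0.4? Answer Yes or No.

Convert percentages to proportions (divide by 100).
Σ p₁ᵢp₂ᵢ = 0.0600 + 0.0945 + 0.0054 + 0.0120 = 0.1719
Σp_1ᵢ² = 0.12² + 0.21² + 0.27² + 0.40² = 0.0144 + 0.0441 + 0.0729 + 0.1600 = 0.2914
Σp_2ᵢ² = 0.50² + 0.45² + 0.02² + 0.03² = 0.2500 + 0.2025 + 0.0004 + 0.0009 = 0.4538
O = 0.1719 / √(0.2914 × 0.4538) = 0.1719 / 0.36364 = 0.4727
O = 0.4727 > 0.4 → Yes.

Yes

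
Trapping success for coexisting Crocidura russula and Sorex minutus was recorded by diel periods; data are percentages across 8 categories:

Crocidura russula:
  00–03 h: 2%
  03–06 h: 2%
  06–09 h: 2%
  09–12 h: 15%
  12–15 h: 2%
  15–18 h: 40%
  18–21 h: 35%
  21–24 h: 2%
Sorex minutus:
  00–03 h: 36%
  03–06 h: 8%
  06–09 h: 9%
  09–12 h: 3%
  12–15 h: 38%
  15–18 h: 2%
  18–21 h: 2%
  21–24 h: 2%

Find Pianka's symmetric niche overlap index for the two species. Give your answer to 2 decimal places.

Convert percentages to proportions (divide by 100).
Σ p₁ᵢp₂ᵢ = 0.0072 + 0.0016 + 0.0018 + 0.0045 + 0.0076 + 0.0080 + 0.0070 + 0.0004 = 0.0381
Σp_1ᵢ² = 0.02² + 0.02² + 0.02² + 0.15² + 0.02² + 0.40² + 0.35² + 0.02² = 0.0004 + 0.0004 + 0.0004 + 0.0225 + 0.0004 + 0.1600 + 0.1225 + 0.0004 = 0.3070
Σp_2ᵢ² = 0.36² + 0.08² + 0.09² + 0.03² + 0.38² + 0.02² + 0.02² + 0.02² = 0.1296 + 0.0064 + 0.0081 + 0.0009 + 0.1444 + 0.0004 + 0.0004 + 0.0004 = 0.2906
O = 0.0381 / √(0.3070 × 0.2906) = 0.0381 / 0.29869 = 0.1276

0.13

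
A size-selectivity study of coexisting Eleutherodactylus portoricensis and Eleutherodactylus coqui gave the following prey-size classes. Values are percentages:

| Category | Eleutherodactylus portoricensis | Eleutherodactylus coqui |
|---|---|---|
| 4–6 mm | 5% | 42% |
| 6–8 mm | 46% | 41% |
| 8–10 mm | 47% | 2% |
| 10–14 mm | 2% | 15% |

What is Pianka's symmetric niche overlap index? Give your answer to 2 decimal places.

Convert percentages to proportions (divide by 100).
Σ p₁ᵢp₂ᵢ = 0.0210 + 0.1886 + 0.0094 + 0.0030 = 0.2220
Σp_1ᵢ² = 0.05² + 0.46² + 0.47² + 0.02² = 0.0025 + 0.2116 + 0.2209 + 0.0004 = 0.4354
Σp_2ᵢ² = 0.42² + 0.41² + 0.02² + 0.15² = 0.1764 + 0.1681 + 0.0004 + 0.0225 = 0.3674
O = 0.2220 / √(0.4354 × 0.3674) = 0.2220 / 0.39996 = 0.5551

0.56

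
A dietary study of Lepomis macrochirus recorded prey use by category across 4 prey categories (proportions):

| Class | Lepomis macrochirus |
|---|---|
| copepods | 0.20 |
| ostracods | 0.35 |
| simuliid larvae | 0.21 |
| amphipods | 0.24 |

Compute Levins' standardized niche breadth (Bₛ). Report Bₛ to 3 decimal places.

0.928

Σpᵢ² = 0.20² + 0.35² + 0.21² + 0.24² = 0.0400 + 0.1225 + 0.0441 + 0.0576 = 0.2642
B = 1 / 0.2642 = 3.78501
Bₛ = (B − 1)/(n − 1) = (3.78501 − 1)/(4 − 1) = 2.78501/3 = 0.92834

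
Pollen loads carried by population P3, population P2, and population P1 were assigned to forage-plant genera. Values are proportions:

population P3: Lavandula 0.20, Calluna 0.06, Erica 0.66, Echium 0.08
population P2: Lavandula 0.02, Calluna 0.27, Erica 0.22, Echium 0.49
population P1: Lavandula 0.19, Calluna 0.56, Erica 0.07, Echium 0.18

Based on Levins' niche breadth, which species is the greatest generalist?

population P2

Σp_P3ᵢ² = 0.20² + 0.06² + 0.66² + 0.08² = 0.0400 + 0.0036 + 0.4356 + 0.0064 = 0.4856
B_P3 = 1 / 0.4856 = 2.0593
Σp_P2ᵢ² = 0.02² + 0.27² + 0.22² + 0.49² = 0.0004 + 0.0729 + 0.0484 + 0.2401 = 0.3618
B_P2 = 1 / 0.3618 = 2.7640
Σp_P1ᵢ² = 0.19² + 0.56² + 0.07² + 0.18² = 0.0361 + 0.3136 + 0.0049 + 0.0324 = 0.3870
B_P1 = 1 / 0.3870 = 2.5840
Highest B → broadest niche (most generalist): population P2 (B = 2.76).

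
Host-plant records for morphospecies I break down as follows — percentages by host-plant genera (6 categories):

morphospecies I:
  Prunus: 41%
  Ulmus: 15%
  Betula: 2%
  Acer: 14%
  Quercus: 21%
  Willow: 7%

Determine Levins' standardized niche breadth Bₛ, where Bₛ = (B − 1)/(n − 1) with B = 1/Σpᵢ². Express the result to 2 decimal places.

0.57

Convert percentages to proportions (divide by 100).
Σpᵢ² = 0.41² + 0.15² + 0.02² + 0.14² + 0.21² + 0.07² = 0.1681 + 0.0225 + 0.0004 + 0.0196 + 0.0441 + 0.0049 = 0.2596
B = 1 / 0.2596 = 3.8521
Bₛ = (B − 1)/(n − 1) = (3.8521 − 1)/(6 − 1) = 2.8521/5 = 0.5704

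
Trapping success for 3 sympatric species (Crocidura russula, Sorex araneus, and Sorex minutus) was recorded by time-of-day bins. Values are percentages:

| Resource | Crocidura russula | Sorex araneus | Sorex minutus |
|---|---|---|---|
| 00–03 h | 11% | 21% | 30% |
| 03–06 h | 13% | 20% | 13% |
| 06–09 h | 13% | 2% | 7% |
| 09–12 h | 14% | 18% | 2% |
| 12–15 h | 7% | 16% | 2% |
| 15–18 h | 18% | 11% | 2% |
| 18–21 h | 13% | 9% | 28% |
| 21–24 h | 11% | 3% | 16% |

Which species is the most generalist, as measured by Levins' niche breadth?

Crocidura russula

Convert percentages to proportions (divide by 100).
Σp_russᵢ² = 0.11² + 0.13² + 0.13² + 0.14² + 0.07² + 0.18² + 0.13² + 0.11² = 0.0121 + 0.0169 + 0.0169 + 0.0196 + 0.0049 + 0.0324 + 0.0169 + 0.0121 = 0.1318
B_russ = 1 / 0.1318 = 7.5873
Σp_aranᵢ² = 0.21² + 0.20² + 0.02² + 0.18² + 0.16² + 0.11² + 0.09² + 0.03² = 0.0441 + 0.0400 + 0.0004 + 0.0324 + 0.0256 + 0.0121 + 0.0081 + 0.0009 = 0.1636
B_aran = 1 / 0.1636 = 6.1125
Σp_minuᵢ² = 0.30² + 0.13² + 0.07² + 0.02² + 0.02² + 0.02² + 0.28² + 0.16² = 0.0900 + 0.0169 + 0.0049 + 0.0004 + 0.0004 + 0.0004 + 0.0784 + 0.0256 = 0.2170
B_minu = 1 / 0.2170 = 4.6083
Highest B → broadest niche (most generalist): Crocidura russula (B = 7.59).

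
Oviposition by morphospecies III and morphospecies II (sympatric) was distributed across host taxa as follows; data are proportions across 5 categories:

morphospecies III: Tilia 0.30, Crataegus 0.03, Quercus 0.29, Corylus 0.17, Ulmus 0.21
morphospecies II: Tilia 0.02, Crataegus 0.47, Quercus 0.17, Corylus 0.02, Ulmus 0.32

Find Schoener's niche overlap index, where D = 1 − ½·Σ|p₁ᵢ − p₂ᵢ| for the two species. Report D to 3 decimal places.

Σ|p₁ᵢ − p₂ᵢ| = 0.28 + 0.44 + 0.12 + 0.15 + 0.11 = 1.10
D = 1 − ½ × 1.10 = 1 − 0.550 = 0.45000

0.450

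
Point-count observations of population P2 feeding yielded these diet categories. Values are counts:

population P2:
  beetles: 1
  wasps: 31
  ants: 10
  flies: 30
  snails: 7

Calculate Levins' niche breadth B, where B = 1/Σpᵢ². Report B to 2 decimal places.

Proportions for population P2 (n=79): 1/79=0.0127, 31/79=0.3924, 10/79=0.1266, 30/79=0.3797, 7/79=0.0886
Σpᵢ² = 0.0127² + 0.3924² + 0.1266² + 0.3797² + 0.0886² = 0.000161 + 0.153978 + 0.016028 + 0.144172 + 0.007850 = 0.322189
B = 1 / 0.322189 = 3.1038

3.10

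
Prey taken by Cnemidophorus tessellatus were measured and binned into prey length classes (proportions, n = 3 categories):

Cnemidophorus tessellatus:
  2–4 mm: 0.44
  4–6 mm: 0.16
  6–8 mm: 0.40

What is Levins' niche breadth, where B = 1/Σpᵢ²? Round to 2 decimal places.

2.64

Σpᵢ² = 0.44² + 0.16² + 0.40² = 0.1936 + 0.0256 + 0.1600 = 0.3792
B = 1 / 0.3792 = 2.6371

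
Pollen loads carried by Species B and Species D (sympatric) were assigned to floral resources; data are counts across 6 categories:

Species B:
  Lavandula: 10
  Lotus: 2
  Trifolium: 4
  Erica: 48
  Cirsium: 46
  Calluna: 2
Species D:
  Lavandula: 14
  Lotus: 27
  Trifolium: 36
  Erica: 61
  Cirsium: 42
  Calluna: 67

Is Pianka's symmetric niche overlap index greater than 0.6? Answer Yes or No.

Proportions for Species B (n=112): 10/112=0.0893, 2/112=0.0179, 4/112=0.0357, 48/112=0.4286, 46/112=0.4107, 2/112=0.0179
Proportions for Species D (n=247): 14/247=0.0567, 27/247=0.1093, 36/247=0.1457, 61/247=0.2470, 42/247=0.1700, 67/247=0.2713
Σ p₁ᵢp₂ᵢ = 0.005063 + 0.001956 + 0.005201 + 0.105864 + 0.069819 + 0.004856 = 0.192759
Σp_1ᵢ² = 0.0893² + 0.0179² + 0.0357² + 0.4286² + 0.4107² + 0.0179² = 0.007974 + 0.000320 + 0.001274 + 0.183698 + 0.168674 + 0.000320 = 0.362260
Σp_2ᵢ² = 0.0567² + 0.1093² + 0.1457² + 0.2470² + 0.1700² + 0.2713² = 0.003215 + 0.011946 + 0.021228 + 0.061009 + 0.028900 + 0.073604 = 0.199902
O = 0.192759 / √(0.362260 × 0.199902) = 0.192759 / 0.2691031 = 0.7163
O = 0.7163 > 0.6 → Yes.

Yes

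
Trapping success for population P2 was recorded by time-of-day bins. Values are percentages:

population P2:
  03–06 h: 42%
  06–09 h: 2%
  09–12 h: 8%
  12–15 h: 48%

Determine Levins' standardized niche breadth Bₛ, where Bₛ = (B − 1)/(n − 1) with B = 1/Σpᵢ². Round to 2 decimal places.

Convert percentages to proportions (divide by 100).
Σpᵢ² = 0.42² + 0.02² + 0.08² + 0.48² = 0.1764 + 0.0004 + 0.0064 + 0.2304 = 0.4136
B = 1 / 0.4136 = 2.4178
Bₛ = (B − 1)/(n − 1) = (2.4178 − 1)/(4 − 1) = 1.4178/3 = 0.4726

0.47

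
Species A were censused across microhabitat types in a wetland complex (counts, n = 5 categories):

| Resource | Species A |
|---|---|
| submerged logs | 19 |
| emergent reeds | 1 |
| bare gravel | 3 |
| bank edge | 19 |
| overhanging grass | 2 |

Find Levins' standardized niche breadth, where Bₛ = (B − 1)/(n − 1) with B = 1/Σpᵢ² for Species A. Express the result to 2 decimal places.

0.41

Proportions for Species A (n=44): 19/44=0.4318, 1/44=0.0227, 3/44=0.0682, 19/44=0.4318, 2/44=0.0455
Σpᵢ² = 0.4318² + 0.0227² + 0.0682² + 0.4318² + 0.0455² = 0.186451 + 0.000515 + 0.004651 + 0.186451 + 0.002070 = 0.380138
B = 1 / 0.380138 = 2.6306
Bₛ = (B − 1)/(n − 1) = (2.6306 − 1)/(5 − 1) = 1.6306/4 = 0.4077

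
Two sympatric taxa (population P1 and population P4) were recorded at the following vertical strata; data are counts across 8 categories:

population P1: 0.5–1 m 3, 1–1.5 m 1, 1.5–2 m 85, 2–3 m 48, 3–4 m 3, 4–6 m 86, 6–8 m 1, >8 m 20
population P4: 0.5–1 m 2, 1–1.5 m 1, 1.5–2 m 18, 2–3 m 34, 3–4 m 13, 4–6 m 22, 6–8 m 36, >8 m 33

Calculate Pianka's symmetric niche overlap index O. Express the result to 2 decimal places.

0.65

Proportions for population P1 (n=247): 3/247=0.0121, 1/247=0.0040, 85/247=0.3441, 48/247=0.1943, 3/247=0.0121, 86/247=0.3482, 1/247=0.0040, 20/247=0.0810
Proportions for population P4 (n=159): 2/159=0.0126, 1/159=0.0063, 18/159=0.1132, 34/159=0.2138, 13/159=0.0818, 22/159=0.1384, 36/159=0.2264, 33/159=0.2075
Σ p₁ᵢp₂ᵢ = 0.000152 + 0.000025 + 0.038952 + 0.041541 + 0.000990 + 0.048191 + 0.000906 + 0.016808 = 0.147565
Σp_1ᵢ² = 0.0121² + 0.0040² + 0.3441² + 0.1943² + 0.0121² + 0.3482² + 0.0040² + 0.0810² = 0.000146 + 0.000016 + 0.118405 + 0.037752 + 0.000146 + 0.121243 + 0.000016 + 0.006561 = 0.284285
Σp_2ᵢ² = 0.0126² + 0.0063² + 0.1132² + 0.2138² + 0.0818² + 0.1384² + 0.2264² + 0.2075² = 0.000159 + 0.000040 + 0.012814 + 0.045710 + 0.006691 + 0.019155 + 0.051257 + 0.043056 = 0.178882
O = 0.147565 / √(0.284285 × 0.178882) = 0.147565 / 0.2255071 = 0.6544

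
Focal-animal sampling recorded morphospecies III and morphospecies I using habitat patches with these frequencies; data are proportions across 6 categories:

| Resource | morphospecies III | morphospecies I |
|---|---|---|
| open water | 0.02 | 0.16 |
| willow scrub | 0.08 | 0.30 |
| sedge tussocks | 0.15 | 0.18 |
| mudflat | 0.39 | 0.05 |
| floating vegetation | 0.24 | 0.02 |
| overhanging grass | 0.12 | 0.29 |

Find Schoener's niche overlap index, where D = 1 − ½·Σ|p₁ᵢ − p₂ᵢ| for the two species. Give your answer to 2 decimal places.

Σ|p₁ᵢ − p₂ᵢ| = 0.14 + 0.22 + 0.03 + 0.34 + 0.22 + 0.17 = 1.12
D = 1 − ½ × 1.12 = 1 − 0.560 = 0.4400

0.44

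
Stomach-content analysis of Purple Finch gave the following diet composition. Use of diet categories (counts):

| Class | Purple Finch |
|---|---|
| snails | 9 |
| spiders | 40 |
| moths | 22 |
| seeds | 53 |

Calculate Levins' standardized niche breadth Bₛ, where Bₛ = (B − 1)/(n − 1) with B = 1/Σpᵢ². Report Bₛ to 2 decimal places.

Proportions for Purple Finch (n=124): 9/124=0.0726, 40/124=0.3226, 22/124=0.1774, 53/124=0.4274
Σpᵢ² = 0.0726² + 0.3226² + 0.1774² + 0.4274² = 0.005271 + 0.104071 + 0.031471 + 0.182671 = 0.323484
B = 1 / 0.323484 = 3.0913
Bₛ = (B − 1)/(n − 1) = (3.0913 − 1)/(4 − 1) = 2.0913/3 = 0.6971

0.70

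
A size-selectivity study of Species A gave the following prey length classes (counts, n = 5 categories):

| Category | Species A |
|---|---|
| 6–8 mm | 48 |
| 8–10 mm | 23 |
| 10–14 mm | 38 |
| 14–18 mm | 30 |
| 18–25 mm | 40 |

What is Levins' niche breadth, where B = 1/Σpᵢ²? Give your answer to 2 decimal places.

4.73

Proportions for Species A (n=179): 48/179=0.2682, 23/179=0.1285, 38/179=0.2123, 30/179=0.1676, 40/179=0.2235
Σpᵢ² = 0.2682² + 0.1285² + 0.2123² + 0.1676² + 0.2235² = 0.071931 + 0.016512 + 0.045071 + 0.028090 + 0.049952 = 0.211556
B = 1 / 0.211556 = 4.7269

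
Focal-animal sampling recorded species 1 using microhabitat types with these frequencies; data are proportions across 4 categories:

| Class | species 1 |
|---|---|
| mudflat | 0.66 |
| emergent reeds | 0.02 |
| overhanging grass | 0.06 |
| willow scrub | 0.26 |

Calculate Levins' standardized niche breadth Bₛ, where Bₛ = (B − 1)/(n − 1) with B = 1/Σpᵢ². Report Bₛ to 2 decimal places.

0.32

Σpᵢ² = 0.66² + 0.02² + 0.06² + 0.26² = 0.4356 + 0.0004 + 0.0036 + 0.0676 = 0.5072
B = 1 / 0.5072 = 1.9716
Bₛ = (B − 1)/(n − 1) = (1.9716 − 1)/(4 − 1) = 0.9716/3 = 0.3239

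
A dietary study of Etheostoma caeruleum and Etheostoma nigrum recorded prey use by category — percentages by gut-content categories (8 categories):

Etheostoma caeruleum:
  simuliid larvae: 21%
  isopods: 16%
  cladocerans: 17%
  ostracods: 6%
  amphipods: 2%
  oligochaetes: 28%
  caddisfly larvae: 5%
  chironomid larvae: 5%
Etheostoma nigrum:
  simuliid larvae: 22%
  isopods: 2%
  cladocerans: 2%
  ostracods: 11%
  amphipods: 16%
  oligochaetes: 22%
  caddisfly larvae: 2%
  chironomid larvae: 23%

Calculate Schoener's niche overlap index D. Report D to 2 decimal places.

0.62

Convert percentages to proportions (divide by 100).
Σ|p₁ᵢ − p₂ᵢ| = 0.01 + 0.14 + 0.15 + 0.05 + 0.14 + 0.06 + 0.03 + 0.18 = 0.76
D = 1 − ½ × 0.76 = 1 − 0.380 = 0.6200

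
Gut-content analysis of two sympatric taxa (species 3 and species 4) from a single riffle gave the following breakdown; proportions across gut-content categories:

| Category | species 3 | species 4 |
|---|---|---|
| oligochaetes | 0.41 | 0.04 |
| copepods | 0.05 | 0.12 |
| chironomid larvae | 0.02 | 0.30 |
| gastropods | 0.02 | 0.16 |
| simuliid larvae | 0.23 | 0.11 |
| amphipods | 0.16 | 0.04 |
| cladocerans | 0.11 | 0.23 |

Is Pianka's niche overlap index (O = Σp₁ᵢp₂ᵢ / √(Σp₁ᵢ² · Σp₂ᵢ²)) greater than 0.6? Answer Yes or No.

No

Σ p₁ᵢp₂ᵢ = 0.0164 + 0.0060 + 0.0060 + 0.0032 + 0.0253 + 0.0064 + 0.0253 = 0.0886
Σp_1ᵢ² = 0.41² + 0.05² + 0.02² + 0.02² + 0.23² + 0.16² + 0.11² = 0.1681 + 0.0025 + 0.0004 + 0.0004 + 0.0529 + 0.0256 + 0.0121 = 0.2620
Σp_2ᵢ² = 0.04² + 0.12² + 0.30² + 0.16² + 0.11² + 0.04² + 0.23² = 0.0016 + 0.0144 + 0.0900 + 0.0256 + 0.0121 + 0.0016 + 0.0529 = 0.1982
O = 0.0886 / √(0.2620 × 0.1982) = 0.0886 / 0.22788 = 0.3888
O = 0.3888 < 0.6 → No.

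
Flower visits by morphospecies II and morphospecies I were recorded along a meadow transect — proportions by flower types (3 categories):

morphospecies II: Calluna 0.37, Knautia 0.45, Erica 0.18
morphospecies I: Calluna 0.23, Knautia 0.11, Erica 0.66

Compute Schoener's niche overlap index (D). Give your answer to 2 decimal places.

0.52

Σ|p₁ᵢ − p₂ᵢ| = 0.14 + 0.34 + 0.48 = 0.96
D = 1 − ½ × 0.96 = 1 − 0.480 = 0.5200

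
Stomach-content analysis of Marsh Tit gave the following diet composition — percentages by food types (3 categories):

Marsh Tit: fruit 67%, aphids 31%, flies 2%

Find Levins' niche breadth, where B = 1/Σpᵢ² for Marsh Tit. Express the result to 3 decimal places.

1.834

Convert percentages to proportions (divide by 100).
Σpᵢ² = 0.67² + 0.31² + 0.02² = 0.4489 + 0.0961 + 0.0004 = 0.5454
B = 1 / 0.5454 = 1.83352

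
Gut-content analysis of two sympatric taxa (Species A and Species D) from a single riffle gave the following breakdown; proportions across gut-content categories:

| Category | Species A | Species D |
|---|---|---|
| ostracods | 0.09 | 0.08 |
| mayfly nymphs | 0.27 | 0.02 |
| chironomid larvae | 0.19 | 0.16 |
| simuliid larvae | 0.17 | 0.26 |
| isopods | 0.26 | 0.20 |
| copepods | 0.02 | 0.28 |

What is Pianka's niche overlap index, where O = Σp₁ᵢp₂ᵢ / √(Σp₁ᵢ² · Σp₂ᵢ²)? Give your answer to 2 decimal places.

0.67

Σ p₁ᵢp₂ᵢ = 0.0072 + 0.0054 + 0.0304 + 0.0442 + 0.0520 + 0.0056 = 0.1448
Σp_1ᵢ² = 0.09² + 0.27² + 0.19² + 0.17² + 0.26² + 0.02² = 0.0081 + 0.0729 + 0.0361 + 0.0289 + 0.0676 + 0.0004 = 0.2140
Σp_2ᵢ² = 0.08² + 0.02² + 0.16² + 0.26² + 0.20² + 0.28² = 0.0064 + 0.0004 + 0.0256 + 0.0676 + 0.0400 + 0.0784 = 0.2184
O = 0.1448 / √(0.2140 × 0.2184) = 0.1448 / 0.21619 = 0.6698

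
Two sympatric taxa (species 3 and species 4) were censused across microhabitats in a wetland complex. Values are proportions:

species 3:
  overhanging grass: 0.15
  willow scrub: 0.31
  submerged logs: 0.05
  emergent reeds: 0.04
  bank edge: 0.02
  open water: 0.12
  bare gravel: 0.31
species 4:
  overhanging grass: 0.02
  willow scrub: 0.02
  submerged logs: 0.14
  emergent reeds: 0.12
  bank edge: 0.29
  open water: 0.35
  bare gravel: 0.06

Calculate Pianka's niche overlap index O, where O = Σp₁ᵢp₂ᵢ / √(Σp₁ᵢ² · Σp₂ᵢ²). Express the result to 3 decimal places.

0.365

Σ p₁ᵢp₂ᵢ = 0.0030 + 0.0062 + 0.0070 + 0.0048 + 0.0058 + 0.0420 + 0.0186 = 0.0874
Σp_1ᵢ² = 0.15² + 0.31² + 0.05² + 0.04² + 0.02² + 0.12² + 0.31² = 0.0225 + 0.0961 + 0.0025 + 0.0016 + 0.0004 + 0.0144 + 0.0961 = 0.2336
Σp_2ᵢ² = 0.02² + 0.02² + 0.14² + 0.12² + 0.29² + 0.35² + 0.06² = 0.0004 + 0.0004 + 0.0196 + 0.0144 + 0.0841 + 0.1225 + 0.0036 = 0.2450
O = 0.0874 / √(0.2336 × 0.2450) = 0.0874 / 0.239232 = 0.36534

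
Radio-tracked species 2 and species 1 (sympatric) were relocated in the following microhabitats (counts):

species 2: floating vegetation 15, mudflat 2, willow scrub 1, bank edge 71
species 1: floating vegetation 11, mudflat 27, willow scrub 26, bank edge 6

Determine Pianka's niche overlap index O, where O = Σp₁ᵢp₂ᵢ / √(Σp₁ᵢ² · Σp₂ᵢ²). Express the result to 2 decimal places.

Proportions for species 2 (n=89): 15/89=0.1685, 2/89=0.0225, 1/89=0.0112, 71/89=0.7978
Proportions for species 1 (n=70): 11/70=0.1571, 27/70=0.3857, 26/70=0.3714, 6/70=0.0857
Σ p₁ᵢp₂ᵢ = 0.026471 + 0.008678 + 0.004160 + 0.068371 = 0.107680
Σp_1ᵢ² = 0.1685² + 0.0225² + 0.0112² + 0.7978² = 0.028392 + 0.000506 + 0.000125 + 0.636485 = 0.665508
Σp_2ᵢ² = 0.1571² + 0.3857² + 0.3714² + 0.0857² = 0.024680 + 0.148764 + 0.137938 + 0.007344 = 0.318726
O = 0.107680 / √(0.665508 × 0.318726) = 0.107680 / 0.4605591 = 0.2338

0.23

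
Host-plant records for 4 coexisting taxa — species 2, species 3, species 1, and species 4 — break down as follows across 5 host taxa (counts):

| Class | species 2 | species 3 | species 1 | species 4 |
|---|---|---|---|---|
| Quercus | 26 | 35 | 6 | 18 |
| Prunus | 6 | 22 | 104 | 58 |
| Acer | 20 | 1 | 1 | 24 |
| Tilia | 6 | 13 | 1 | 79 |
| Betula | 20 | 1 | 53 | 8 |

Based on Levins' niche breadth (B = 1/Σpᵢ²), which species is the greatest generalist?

species 2

Proportions for species 2 (n=78): 26/78=0.3333, 6/78=0.0769, 20/78=0.2564, 6/78=0.0769, 20/78=0.2564
Proportions for species 3 (n=72): 35/72=0.4861, 22/72=0.3056, 1/72=0.0139, 13/72=0.1806, 1/72=0.0139
Proportions for species 1 (n=165): 6/165=0.0364, 104/165=0.6303, 1/165=0.0061, 1/165=0.0061, 53/165=0.3212
Proportions for species 4 (n=187): 18/187=0.0963, 58/187=0.3102, 24/187=0.1283, 79/187=0.4225, 8/187=0.0428
Σp_2ᵢ² = 0.3333² + 0.0769² + 0.2564² + 0.0769² + 0.2564² = 0.111089 + 0.005914 + 0.065741 + 0.005914 + 0.065741 = 0.254399
B_2 = 1 / 0.254399 = 3.9308
Σp_3ᵢ² = 0.4861² + 0.3056² + 0.0139² + 0.1806² + 0.0139² = 0.236293 + 0.093391 + 0.000193 + 0.032616 + 0.000193 = 0.362686
B_3 = 1 / 0.362686 = 2.7572
Σp_1ᵢ² = 0.0364² + 0.6303² + 0.0061² + 0.0061² + 0.3212² = 0.001325 + 0.397278 + 0.000037 + 0.000037 + 0.103169 = 0.501846
B_1 = 1 / 0.501846 = 1.9926
Σp_4ᵢ² = 0.0963² + 0.3102² + 0.1283² + 0.4225² + 0.0428² = 0.009274 + 0.096224 + 0.016461 + 0.178506 + 0.001832 = 0.302297
B_4 = 1 / 0.302297 = 3.3080
Highest B → broadest niche (most generalist): species 2 (B = 3.93).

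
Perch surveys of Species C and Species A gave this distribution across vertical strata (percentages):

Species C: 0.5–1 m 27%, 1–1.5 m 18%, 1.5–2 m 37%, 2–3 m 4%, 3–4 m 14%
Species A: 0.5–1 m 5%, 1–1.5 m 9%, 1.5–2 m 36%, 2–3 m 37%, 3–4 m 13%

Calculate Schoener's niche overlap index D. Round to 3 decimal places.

Convert percentages to proportions (divide by 100).
Σ|p₁ᵢ − p₂ᵢ| = 0.22 + 0.09 + 0.01 + 0.33 + 0.01 = 0.66
D = 1 − ½ × 0.66 = 1 − 0.330 = 0.67000

0.670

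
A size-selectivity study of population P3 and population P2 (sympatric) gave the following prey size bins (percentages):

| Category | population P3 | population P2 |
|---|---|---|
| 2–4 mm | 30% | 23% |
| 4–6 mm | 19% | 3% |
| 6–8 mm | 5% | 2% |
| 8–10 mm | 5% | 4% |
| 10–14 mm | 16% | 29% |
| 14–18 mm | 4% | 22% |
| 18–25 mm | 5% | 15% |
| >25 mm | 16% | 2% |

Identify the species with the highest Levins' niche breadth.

Convert percentages to proportions (divide by 100).
Σp_P3ᵢ² = 0.30² + 0.19² + 0.05² + 0.05² + 0.16² + 0.04² + 0.05² + 0.16² = 0.0900 + 0.0361 + 0.0025 + 0.0025 + 0.0256 + 0.0016 + 0.0025 + 0.0256 = 0.1864
B_P3 = 1 / 0.1864 = 5.3648
Σp_P2ᵢ² = 0.23² + 0.03² + 0.02² + 0.04² + 0.29² + 0.22² + 0.15² + 0.02² = 0.0529 + 0.0009 + 0.0004 + 0.0016 + 0.0841 + 0.0484 + 0.0225 + 0.0004 = 0.2112
B_P2 = 1 / 0.2112 = 4.7348
Highest B → broadest niche (most generalist): population P3 (B = 5.36).

population P3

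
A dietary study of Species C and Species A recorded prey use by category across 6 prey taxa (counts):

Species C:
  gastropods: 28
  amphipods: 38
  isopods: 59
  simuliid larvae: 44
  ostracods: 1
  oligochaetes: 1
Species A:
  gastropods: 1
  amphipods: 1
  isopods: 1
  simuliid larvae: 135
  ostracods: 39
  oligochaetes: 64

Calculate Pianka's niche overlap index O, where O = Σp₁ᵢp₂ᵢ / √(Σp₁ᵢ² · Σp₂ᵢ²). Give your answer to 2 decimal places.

Proportions for Species C (n=171): 28/171=0.1637, 38/171=0.2222, 59/171=0.3450, 44/171=0.2573, 1/171=0.0058, 1/171=0.0058
Proportions for Species A (n=241): 1/241=0.0041, 1/241=0.0041, 1/241=0.0041, 135/241=0.5602, 39/241=0.1618, 64/241=0.2656
Σ p₁ᵢp₂ᵢ = 0.000671 + 0.000911 + 0.001415 + 0.144139 + 0.000938 + 0.001540 = 0.149614
Σp_1ᵢ² = 0.1637² + 0.2222² + 0.3450² + 0.2573² + 0.0058² + 0.0058² = 0.026798 + 0.049373 + 0.119025 + 0.066203 + 0.000034 + 0.000034 = 0.261467
Σp_2ᵢ² = 0.0041² + 0.0041² + 0.0041² + 0.5602² + 0.1618² + 0.2656² = 0.000017 + 0.000017 + 0.000017 + 0.313824 + 0.026179 + 0.070543 = 0.410597
O = 0.149614 / √(0.261467 × 0.410597) = 0.149614 / 0.3276546 = 0.4566

0.46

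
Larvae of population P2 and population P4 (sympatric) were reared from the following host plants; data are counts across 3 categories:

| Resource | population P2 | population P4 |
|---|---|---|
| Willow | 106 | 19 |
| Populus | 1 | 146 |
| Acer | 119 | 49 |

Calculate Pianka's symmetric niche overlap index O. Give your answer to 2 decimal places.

Proportions for population P2 (n=226): 106/226=0.4690, 1/226=0.0044, 119/226=0.5265
Proportions for population P4 (n=214): 19/214=0.0888, 146/214=0.6822, 49/214=0.2290
Σ p₁ᵢp₂ᵢ = 0.041647 + 0.003002 + 0.120569 = 0.165218
Σp_1ᵢ² = 0.4690² + 0.0044² + 0.5265² = 0.219961 + 0.000019 + 0.277202 = 0.497182
Σp_2ᵢ² = 0.0888² + 0.6822² + 0.2290² = 0.007885 + 0.465397 + 0.052441 = 0.525723
O = 0.165218 / √(0.497182 × 0.525723) = 0.165218 / 0.5112534 = 0.3232

0.32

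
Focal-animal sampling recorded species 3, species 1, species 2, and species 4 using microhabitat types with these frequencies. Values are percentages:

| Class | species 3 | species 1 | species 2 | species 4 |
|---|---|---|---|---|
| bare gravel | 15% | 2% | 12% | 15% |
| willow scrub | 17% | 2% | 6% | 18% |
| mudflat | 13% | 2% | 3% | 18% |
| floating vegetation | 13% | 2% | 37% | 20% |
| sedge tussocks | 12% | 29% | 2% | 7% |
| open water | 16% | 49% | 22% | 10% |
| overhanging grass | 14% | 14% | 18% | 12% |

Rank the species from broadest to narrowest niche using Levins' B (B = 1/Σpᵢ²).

Convert percentages to proportions (divide by 100).
Σp_3ᵢ² = 0.15² + 0.17² + 0.13² + 0.13² + 0.12² + 0.16² + 0.14² = 0.0225 + 0.0289 + 0.0169 + 0.0169 + 0.0144 + 0.0256 + 0.0196 = 0.1448
B_3 = 1 / 0.1448 = 6.9061
Σp_1ᵢ² = 0.02² + 0.02² + 0.02² + 0.02² + 0.29² + 0.49² + 0.14² = 0.0004 + 0.0004 + 0.0004 + 0.0004 + 0.0841 + 0.2401 + 0.0196 = 0.3454
B_1 = 1 / 0.3454 = 2.8952
Σp_2ᵢ² = 0.12² + 0.06² + 0.03² + 0.37² + 0.02² + 0.22² + 0.18² = 0.0144 + 0.0036 + 0.0009 + 0.1369 + 0.0004 + 0.0484 + 0.0324 = 0.2370
B_2 = 1 / 0.2370 = 4.2194
Σp_4ᵢ² = 0.15² + 0.18² + 0.18² + 0.20² + 0.07² + 0.10² + 0.12² = 0.0225 + 0.0324 + 0.0324 + 0.0400 + 0.0049 + 0.0100 + 0.0144 = 0.1566
B_4 = 1 / 0.1566 = 6.3857
Ranking by B (broadest → narrowest): species 3 (6.91) > species 4 (6.39) > species 2 (4.22) > species 1 (2.90)

species 3 > species 4 > species 2 > species 1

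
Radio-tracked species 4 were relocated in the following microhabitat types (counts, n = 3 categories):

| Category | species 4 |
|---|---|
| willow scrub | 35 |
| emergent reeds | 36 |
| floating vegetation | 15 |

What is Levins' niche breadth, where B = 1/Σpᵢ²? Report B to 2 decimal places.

2.69

Proportions for species 4 (n=86): 35/86=0.4070, 36/86=0.4186, 15/86=0.1744
Σpᵢ² = 0.4070² + 0.4186² + 0.1744² = 0.165649 + 0.175226 + 0.030415 = 0.371290
B = 1 / 0.371290 = 2.6933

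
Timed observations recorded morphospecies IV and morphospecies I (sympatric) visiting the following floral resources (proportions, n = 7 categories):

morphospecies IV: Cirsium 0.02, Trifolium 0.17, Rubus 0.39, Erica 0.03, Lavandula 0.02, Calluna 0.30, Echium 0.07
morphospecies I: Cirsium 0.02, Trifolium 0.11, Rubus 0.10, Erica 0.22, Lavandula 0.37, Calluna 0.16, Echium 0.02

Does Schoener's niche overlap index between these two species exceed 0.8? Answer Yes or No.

Σ|p₁ᵢ − p₂ᵢ| = 0.00 + 0.06 + 0.29 + 0.19 + 0.35 + 0.14 + 0.05 = 1.08
D = 1 − ½ × 1.08 = 1 − 0.540 = 0.4600
D = 0.4600 < 0.8 → No.

No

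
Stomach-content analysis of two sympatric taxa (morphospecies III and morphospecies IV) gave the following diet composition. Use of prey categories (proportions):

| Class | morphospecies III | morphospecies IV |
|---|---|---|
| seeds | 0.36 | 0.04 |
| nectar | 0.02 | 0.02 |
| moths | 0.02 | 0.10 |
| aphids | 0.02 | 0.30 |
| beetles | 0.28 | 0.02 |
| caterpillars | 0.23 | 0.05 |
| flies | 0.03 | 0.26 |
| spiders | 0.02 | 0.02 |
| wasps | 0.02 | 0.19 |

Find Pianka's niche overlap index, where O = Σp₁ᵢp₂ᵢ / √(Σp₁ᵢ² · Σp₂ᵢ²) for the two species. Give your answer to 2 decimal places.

Σ p₁ᵢp₂ᵢ = 0.0144 + 0.0004 + 0.0020 + 0.0060 + 0.0056 + 0.0115 + 0.0078 + 0.0004 + 0.0038 = 0.0519
Σp_1ᵢ² = 0.36² + 0.02² + 0.02² + 0.02² + 0.28² + 0.23² + 0.03² + 0.02² + 0.02² = 0.1296 + 0.0004 + 0.0004 + 0.0004 + 0.0784 + 0.0529 + 0.0009 + 0.0004 + 0.0004 = 0.2638
Σp_2ᵢ² = 0.04² + 0.02² + 0.10² + 0.30² + 0.02² + 0.05² + 0.26² + 0.02² + 0.19² = 0.0016 + 0.0004 + 0.0100 + 0.0900 + 0.0004 + 0.0025 + 0.0676 + 0.0004 + 0.0361 = 0.2090
O = 0.0519 / √(0.2638 × 0.2090) = 0.0519 / 0.23481 = 0.2210

0.22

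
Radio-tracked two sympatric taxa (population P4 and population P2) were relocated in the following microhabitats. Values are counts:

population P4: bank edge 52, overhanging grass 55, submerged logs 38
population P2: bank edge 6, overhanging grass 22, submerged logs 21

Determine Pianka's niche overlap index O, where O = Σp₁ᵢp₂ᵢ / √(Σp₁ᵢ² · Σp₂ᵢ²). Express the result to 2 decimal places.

Proportions for population P4 (n=145): 52/145=0.3586, 55/145=0.3793, 38/145=0.2621
Proportions for population P2 (n=49): 6/49=0.1224, 22/49=0.4490, 21/49=0.4286
Σ p₁ᵢp₂ᵢ = 0.043893 + 0.170306 + 0.112336 = 0.326535
Σp_1ᵢ² = 0.3586² + 0.3793² + 0.2621² = 0.128594 + 0.143868 + 0.068696 = 0.341158
Σp_2ᵢ² = 0.1224² + 0.4490² + 0.4286² = 0.014982 + 0.201601 + 0.183698 = 0.400281
O = 0.326535 / √(0.341158 × 0.400281) = 0.326535 / 0.3695390 = 0.8836

0.88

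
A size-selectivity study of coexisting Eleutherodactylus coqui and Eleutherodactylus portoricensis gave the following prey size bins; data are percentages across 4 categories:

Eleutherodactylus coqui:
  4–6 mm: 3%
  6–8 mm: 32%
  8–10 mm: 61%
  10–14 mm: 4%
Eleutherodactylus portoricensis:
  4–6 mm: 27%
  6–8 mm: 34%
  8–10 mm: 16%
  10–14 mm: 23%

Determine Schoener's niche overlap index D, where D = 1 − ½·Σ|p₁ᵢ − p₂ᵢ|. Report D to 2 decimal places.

0.55

Convert percentages to proportions (divide by 100).
Σ|p₁ᵢ − p₂ᵢ| = 0.24 + 0.02 + 0.45 + 0.19 = 0.90
D = 1 − ½ × 0.90 = 1 − 0.450 = 0.5500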